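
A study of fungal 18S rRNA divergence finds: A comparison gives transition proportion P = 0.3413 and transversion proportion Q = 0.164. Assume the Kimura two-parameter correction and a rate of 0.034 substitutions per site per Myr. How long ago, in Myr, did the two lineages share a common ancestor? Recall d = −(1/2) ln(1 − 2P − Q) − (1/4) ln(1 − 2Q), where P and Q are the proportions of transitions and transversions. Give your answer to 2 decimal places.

Under the Kimura two-parameter model, d = −½ ln(1 − 2P − Q) − ¼ ln(1 − 2Q).
1 − 2P − Q = 0.1534, giving −½ ln(0.1534) = 0.937353.
1 − 2Q = 0.672, giving −¼ ln(0.672) = 0.099374.
d = 0.937353 + 0.099374 = 1.036727.
Under a molecular clock d = 2μt, so t = d/(2μ) = 1.036727 / (2 × 0.034) = 15.25 Myr.

15.25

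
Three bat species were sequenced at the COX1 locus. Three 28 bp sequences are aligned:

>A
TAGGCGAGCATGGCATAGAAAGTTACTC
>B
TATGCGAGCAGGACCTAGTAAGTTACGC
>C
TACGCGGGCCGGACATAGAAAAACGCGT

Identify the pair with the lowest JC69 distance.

A–B: 6/28 differ, p = 0.214, d = 0.252.
A–C: 11/28 differ, p = 0.393, d = 0.556.
B–C: 10/28 differ, p = 0.357, d = 0.485.
The smallest distance is between A and B.

A and B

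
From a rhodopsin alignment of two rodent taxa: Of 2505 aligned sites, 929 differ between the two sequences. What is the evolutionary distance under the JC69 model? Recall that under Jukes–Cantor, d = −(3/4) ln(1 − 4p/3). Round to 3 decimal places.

p = 929/2505 ≈ 0.370858.
d = −(3/4) ln(1 − 4p/3) = −0.75 ln(1 − 0.494477) = −0.75 ln(0.505523)
  = −0.75 × (-0.682162) = 0.511622 substitutions/site.

0.512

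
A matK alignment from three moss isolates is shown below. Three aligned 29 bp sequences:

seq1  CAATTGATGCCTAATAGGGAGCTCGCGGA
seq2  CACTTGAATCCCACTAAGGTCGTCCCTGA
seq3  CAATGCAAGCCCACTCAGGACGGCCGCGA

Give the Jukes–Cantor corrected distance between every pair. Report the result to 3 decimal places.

d(seq1,seq2) = 0.529, d(seq1,seq3) = 0.683, d(seq2,seq3) = 0.401

seq1–seq2: 11/29 sites differ → p ≈ 0.37931, d = −0.75 ln(1 − 0.505747) = 0.528531 ≈ 0.529.
seq1–seq3: 13/29 sites differ → p ≈ 0.448276, d = −0.75 ln(1 − 0.597701) = 0.682920 ≈ 0.683.
seq2–seq3: 9/29 sites differ → p ≈ 0.310345, d = −0.75 ln(1 − 0.413793) = 0.400562 ≈ 0.401.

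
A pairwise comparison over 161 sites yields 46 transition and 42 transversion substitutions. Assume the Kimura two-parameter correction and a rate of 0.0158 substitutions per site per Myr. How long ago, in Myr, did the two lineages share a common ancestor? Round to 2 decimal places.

34.09

P = 46/161 ≈ 0.285714 and Q = 42/161 ≈ 0.26087.
Under the Kimura two-parameter model, d = −½ ln(1 − 2P − Q) − ¼ ln(1 − 2Q).
1 − 2P − Q = 0.167702, giving −½ ln(0.167702) = 0.892783.
1 − 2Q = 0.47826, giving −¼ ln(0.47826) = 0.184400.
d = 0.892783 + 0.184400 = 1.077183.
Under a molecular clock d = 2μt, so t = d/(2μ) = 1.077183 / (2 × 0.0158) = 34.09 Myr.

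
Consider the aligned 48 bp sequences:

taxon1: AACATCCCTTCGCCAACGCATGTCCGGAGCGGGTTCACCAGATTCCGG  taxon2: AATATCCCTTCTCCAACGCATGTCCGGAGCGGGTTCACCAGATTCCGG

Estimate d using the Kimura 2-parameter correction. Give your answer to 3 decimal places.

Of 48 sites, 1 differences are transitions and 1 are transversions, so P = 1/48 ≈ 0.020833 and Q = 1/48 ≈ 0.020833.
Under the Kimura two-parameter model, d = −½ ln(1 − 2P − Q) − ¼ ln(1 − 2Q).
1 − 2P − Q = 0.937501, giving −½ ln(0.937501) = 0.032269.
1 − 2Q = 0.958334, giving −¼ ln(0.958334) = 0.010640.
d = 0.032269 + 0.010640 = 0.042909.

0.043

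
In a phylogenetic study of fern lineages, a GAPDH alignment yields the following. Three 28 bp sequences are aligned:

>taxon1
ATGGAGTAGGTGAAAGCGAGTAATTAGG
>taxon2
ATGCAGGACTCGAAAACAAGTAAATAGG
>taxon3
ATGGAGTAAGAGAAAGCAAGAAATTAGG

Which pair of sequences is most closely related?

taxon1–taxon2: 8/28 differ, p = 0.286, d = 0.360.
taxon1–taxon3: 4/28 differ, p = 0.143, d = 0.158.
taxon2–taxon3: 8/28 differ, p = 0.286, d = 0.360.
The smallest distance is between taxon1 and taxon3.

taxon1 and taxon3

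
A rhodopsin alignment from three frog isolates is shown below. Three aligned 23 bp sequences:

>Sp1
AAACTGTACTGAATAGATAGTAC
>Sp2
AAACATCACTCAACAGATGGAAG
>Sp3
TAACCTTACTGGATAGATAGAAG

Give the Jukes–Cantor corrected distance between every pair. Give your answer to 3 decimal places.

Sp1–Sp2: 8/23 sites differ → p ≈ 0.347826, d = −0.75 ln(1 − 0.463768) = 0.467391 ≈ 0.467.
Sp1–Sp3: 6/23 sites differ → p ≈ 0.26087, d = −0.75 ln(1 − 0.347827) = 0.320584 ≈ 0.321.
Sp2–Sp3: 7/23 sites differ → p ≈ 0.304348, d = −0.75 ln(1 − 0.405797) = 0.390401 ≈ 0.390.

d(Sp1,Sp2) = 0.467, d(Sp1,Sp3) = 0.321, d(Sp2,Sp3) = 0.390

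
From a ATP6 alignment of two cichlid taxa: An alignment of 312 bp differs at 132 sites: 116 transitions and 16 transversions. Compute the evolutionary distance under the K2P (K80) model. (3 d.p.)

0.819

P = 116/312 ≈ 0.371795 and Q = 16/312 ≈ 0.051282.
Under the Kimura two-parameter model, d = −½ ln(1 − 2P − Q) − ¼ ln(1 − 2Q).
1 − 2P − Q = 0.205128, giving −½ ln(0.205128) = 0.792061.
1 − 2Q = 0.897436, giving −¼ ln(0.897436) = 0.027053.
d = 0.792061 + 0.027053 = 0.819114.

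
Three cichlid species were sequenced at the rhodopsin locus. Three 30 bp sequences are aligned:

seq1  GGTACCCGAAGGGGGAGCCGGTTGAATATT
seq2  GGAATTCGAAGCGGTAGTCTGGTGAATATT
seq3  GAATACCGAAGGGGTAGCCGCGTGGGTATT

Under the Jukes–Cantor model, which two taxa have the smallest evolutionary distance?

seq1 and seq2

seq1–seq2: 8/30 differ, p = 0.267, d = 0.330.
seq1–seq3: 9/30 differ, p = 0.300, d = 0.383.
seq2–seq3: 10/30 differ, p = 0.333, d = 0.441.
The smallest distance is between seq1 and seq2.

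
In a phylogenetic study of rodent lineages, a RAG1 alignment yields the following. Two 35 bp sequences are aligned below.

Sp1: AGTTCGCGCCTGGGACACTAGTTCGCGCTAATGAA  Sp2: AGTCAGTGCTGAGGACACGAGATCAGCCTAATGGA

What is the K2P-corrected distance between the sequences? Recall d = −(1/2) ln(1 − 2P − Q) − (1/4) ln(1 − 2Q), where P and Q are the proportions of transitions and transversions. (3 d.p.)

0.466

Of 35 sites, 6 differences are transitions and 6 are transversions, so P = 6/35 ≈ 0.171429 and Q = 6/35 ≈ 0.171429.
Under the Kimura two-parameter model, d = −½ ln(1 − 2P − Q) − ¼ ln(1 − 2Q).
1 − 2P − Q = 0.485713, giving −½ ln(0.485713) = 0.361069.
1 − 2Q = 0.657142, giving −¼ ln(0.657142) = 0.104964.
d = 0.361069 + 0.104964 = 0.466033.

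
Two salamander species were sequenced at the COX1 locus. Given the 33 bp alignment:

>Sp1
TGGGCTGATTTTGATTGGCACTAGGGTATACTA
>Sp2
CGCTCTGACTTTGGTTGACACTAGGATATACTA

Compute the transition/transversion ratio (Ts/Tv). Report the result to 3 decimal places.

Transitions are A↔G and C↔T; transversions are all other mismatches.
Transitions: 5. Transversions: 2.
R = 5/2 = 2.500.

2.500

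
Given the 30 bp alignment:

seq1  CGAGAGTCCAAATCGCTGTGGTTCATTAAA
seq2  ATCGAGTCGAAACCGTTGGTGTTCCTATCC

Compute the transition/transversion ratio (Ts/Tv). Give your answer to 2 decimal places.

0.18

Transitions are A↔G and C↔T; transversions are all other mismatches.
Transitions: 2. Transversions: 11.
R = 2/11 = 0.181818… ≈ 0.18 (to 2 d.p.).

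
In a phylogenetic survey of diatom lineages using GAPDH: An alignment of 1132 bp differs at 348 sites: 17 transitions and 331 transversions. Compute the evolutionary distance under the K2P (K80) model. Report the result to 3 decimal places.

0.414

P = 17/1132 ≈ 0.015018 and Q = 331/1132 ≈ 0.292403.
Under the Kimura two-parameter model, d = −½ ln(1 − 2P − Q) − ¼ ln(1 − 2Q).
1 − 2P − Q = 0.677561, giving −½ ln(0.677561) = 0.194628.
1 − 2Q = 0.415194, giving −¼ ln(0.415194) = 0.219752.
d = 0.194628 + 0.219752 = 0.414380.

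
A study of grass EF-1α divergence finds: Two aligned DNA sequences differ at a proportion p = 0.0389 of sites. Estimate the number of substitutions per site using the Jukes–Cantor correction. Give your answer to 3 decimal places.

0.040

d = −(3/4) ln(1 − 4p/3) = −0.75 ln(1 − 0.051867) = −0.75 ln(0.948133)
  = −0.75 × (-0.053260) = 0.039945 substitutions/site.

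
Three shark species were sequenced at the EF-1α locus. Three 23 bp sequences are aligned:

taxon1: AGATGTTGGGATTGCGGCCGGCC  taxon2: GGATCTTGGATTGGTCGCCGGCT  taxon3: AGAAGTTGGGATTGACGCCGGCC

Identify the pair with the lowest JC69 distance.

taxon1 and taxon3

taxon1–taxon2: 8/23 differ, p = 0.348, d = 0.467.
taxon1–taxon3: 3/23 differ, p = 0.130, d = 0.143.
taxon2–taxon3: 8/23 differ, p = 0.348, d = 0.467.
The smallest distance is between taxon1 and taxon3.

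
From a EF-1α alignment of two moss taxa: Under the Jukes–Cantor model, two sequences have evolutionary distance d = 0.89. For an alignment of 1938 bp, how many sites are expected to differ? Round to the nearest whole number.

1010

Invert JC69: p = (3/4)(1 − e^(−4d/3)) = 0.75 × (1 − e^(-1.186667)) = 0.75 × (1 − 0.305237) = 0.521072.
Expected differing sites = pL ≈ 0.521072 × 1938 = 1009.837536 ≈ 1010.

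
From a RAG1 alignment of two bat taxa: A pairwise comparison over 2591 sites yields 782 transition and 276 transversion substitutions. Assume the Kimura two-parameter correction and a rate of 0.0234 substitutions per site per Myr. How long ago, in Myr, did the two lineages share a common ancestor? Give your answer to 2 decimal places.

14.51

P = 782/2591 ≈ 0.301814 and Q = 276/2591 ≈ 0.106523.
Under the Kimura two-parameter model, d = −½ ln(1 − 2P − Q) − ¼ ln(1 − 2Q).
1 − 2P − Q = 0.289849, giving −½ ln(0.289849) = 0.619198.
1 − 2Q = 0.786954, giving −¼ ln(0.786954) = 0.059896.
d = 0.619198 + 0.059896 = 0.679094.
Under a molecular clock d = 2μt, so t = d/(2μ) = 0.679094 / (2 × 0.0234) = 14.51 Myr.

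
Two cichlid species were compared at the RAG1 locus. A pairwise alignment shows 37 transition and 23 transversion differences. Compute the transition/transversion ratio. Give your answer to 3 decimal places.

1.609

R = 37/23 = 1.608695… ≈ 1.609 (to 3 d.p.).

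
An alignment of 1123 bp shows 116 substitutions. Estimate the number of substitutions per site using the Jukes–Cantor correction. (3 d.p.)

p = 116/1123 ≈ 0.103295.
d = −(3/4) ln(1 − 4p/3) = −0.75 ln(1 − 0.137727) = −0.75 ln(0.862273)
  = −0.75 × (-0.148183) = 0.111137 substitutions/site.

0.111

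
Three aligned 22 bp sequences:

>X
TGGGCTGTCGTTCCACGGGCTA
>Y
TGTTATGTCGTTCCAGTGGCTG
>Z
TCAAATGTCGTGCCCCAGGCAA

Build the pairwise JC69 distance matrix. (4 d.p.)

X–Y: 6/22 sites differ → p ≈ 0.272727, d = −0.75 ln(1 − 0.363636) = 0.338988 ≈ 0.3390.
X–Z: 8/22 sites differ → p ≈ 0.363636, d = −0.75 ln(1 − 0.484848) = 0.497470 ≈ 0.4975.
Y–Z: 9/22 sites differ → p ≈ 0.409091, d = −0.75 ln(1 − 0.545455) = 0.591344 ≈ 0.5913.

d(X,Y) = 0.3390, d(X,Z) = 0.4975, d(Y,Z) = 0.5913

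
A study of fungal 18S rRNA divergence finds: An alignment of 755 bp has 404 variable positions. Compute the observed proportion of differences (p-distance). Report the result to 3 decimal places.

p = 404/755 = 0.535099… ≈ 0.535 (to 3 d.p.).

0.535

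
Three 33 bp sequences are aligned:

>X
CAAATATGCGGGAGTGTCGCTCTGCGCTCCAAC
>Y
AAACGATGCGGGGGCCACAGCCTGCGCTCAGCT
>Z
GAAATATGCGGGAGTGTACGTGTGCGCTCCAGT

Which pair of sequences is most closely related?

X and Z

X–Y: 14/33 differ, p = 0.424, d = 0.625.
X–Z: 7/33 differ, p = 0.212, d = 0.249.
Y–Z: 14/33 differ, p = 0.424, d = 0.625.
The smallest distance is between X and Z.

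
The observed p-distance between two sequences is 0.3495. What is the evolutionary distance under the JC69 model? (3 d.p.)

0.471

d = −(3/4) ln(1 − 4p/3) = −0.75 ln(1 − 0.466) = −0.75 ln(0.534)
  = −0.75 × (-0.627359) = 0.470519 substitutions/site.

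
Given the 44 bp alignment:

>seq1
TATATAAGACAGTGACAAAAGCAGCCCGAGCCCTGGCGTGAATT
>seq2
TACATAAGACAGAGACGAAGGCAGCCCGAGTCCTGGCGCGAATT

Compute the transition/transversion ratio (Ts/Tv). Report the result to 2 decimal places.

5.00

Transitions are A↔G and C↔T; transversions are all other mismatches.
Transitions: 5. Transversions: 1.
R = 5/1 = 5.00.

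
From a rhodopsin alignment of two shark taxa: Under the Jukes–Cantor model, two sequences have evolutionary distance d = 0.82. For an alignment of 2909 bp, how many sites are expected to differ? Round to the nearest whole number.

1451

Invert JC69: p = (3/4)(1 − e^(−4d/3)) = 0.75 × (1 − e^(-1.093333)) = 0.75 × (1 − 0.335098) = 0.498677.
Expected differing sites = pL ≈ 0.498677 × 2909 = 1450.651393 ≈ 1451.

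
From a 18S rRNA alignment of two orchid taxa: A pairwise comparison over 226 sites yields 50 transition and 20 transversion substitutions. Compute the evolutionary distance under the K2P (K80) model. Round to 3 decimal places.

P = 50/226 ≈ 0.221239 and Q = 20/226 ≈ 0.088496.
Under the Kimura two-parameter model, d = −½ ln(1 − 2P − Q) − ¼ ln(1 − 2Q).
1 − 2P − Q = 0.469026, giving −½ ln(0.469026) = 0.378549.
1 − 2Q = 0.823008, giving −¼ ln(0.823008) = 0.048697.
d = 0.378549 + 0.048697 = 0.427246.

0.427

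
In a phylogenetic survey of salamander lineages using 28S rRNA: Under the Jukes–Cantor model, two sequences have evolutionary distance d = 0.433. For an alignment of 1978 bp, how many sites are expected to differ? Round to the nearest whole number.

Invert JC69: p = (3/4)(1 − e^(−4d/3)) = 0.75 × (1 − e^(-0.577333)) = 0.75 × (1 − 0.561394) = 0.328955.
Expected differing sites = pL ≈ 0.328955 × 1978 = 650.67299 ≈ 651.

651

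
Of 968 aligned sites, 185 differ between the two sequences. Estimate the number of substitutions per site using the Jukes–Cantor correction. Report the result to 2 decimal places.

p = 185/968 ≈ 0.191116.
d = −(3/4) ln(1 − 4p/3) = −0.75 ln(1 − 0.254821) = −0.75 ln(0.745179)
  = −0.75 × (-0.294131) = 0.220598 substitutions/site.

0.22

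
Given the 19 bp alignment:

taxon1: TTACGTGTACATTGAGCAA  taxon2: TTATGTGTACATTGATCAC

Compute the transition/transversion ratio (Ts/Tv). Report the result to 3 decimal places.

0.500

Transitions are A↔G and C↔T; transversions are all other mismatches.
Transitions: 1. Transversions: 2.
R = 1/2 = 0.500.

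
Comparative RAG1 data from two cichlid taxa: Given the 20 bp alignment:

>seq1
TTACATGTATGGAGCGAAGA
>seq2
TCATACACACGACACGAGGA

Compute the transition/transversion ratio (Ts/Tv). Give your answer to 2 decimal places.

Transitions are A↔G and C↔T; transversions are all other mismatches.
Transitions: 9. Transversions: 1.
R = 9/1 = 9.00.

9.00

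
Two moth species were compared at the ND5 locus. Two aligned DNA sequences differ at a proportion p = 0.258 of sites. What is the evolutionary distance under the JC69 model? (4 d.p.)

d = −(3/4) ln(1 − 4p/3) = −0.75 ln(1 − 0.344) = −0.75 ln(0.656)
  = −0.75 × (-0.421594) = 0.316196 substitutions/site.

0.3162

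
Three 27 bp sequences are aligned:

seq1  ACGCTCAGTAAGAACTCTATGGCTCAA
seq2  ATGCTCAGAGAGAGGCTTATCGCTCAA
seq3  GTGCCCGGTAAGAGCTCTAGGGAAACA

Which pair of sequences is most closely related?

seq1–seq2: 8/27 differ, p = 0.296, d = 0.377.
seq1–seq3: 10/27 differ, p = 0.370, d = 0.511.
seq2–seq3: 14/27 differ, p = 0.519, d = 0.882.
The smallest distance is between seq1 and seq2.

seq1 and seq2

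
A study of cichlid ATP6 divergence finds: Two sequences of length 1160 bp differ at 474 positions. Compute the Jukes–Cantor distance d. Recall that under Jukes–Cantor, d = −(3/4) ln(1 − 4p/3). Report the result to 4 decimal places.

0.5903

p = 474/1160 ≈ 0.408621.
d = −(3/4) ln(1 − 4p/3) = −0.75 ln(1 − 0.544828) = −0.75 ln(0.455172)
  = −0.75 × (-0.787080) = 0.590310 substitutions/site.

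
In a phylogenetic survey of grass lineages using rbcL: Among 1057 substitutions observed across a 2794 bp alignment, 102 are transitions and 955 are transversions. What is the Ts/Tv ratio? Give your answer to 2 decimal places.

0.11

R = 102/955 = 0.106806… ≈ 0.11 (to 2 d.p.).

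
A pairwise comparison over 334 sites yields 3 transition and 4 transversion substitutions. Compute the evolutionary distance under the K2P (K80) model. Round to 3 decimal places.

P = 3/334 ≈ 0.008982 and Q = 4/334 ≈ 0.011976.
Under the Kimura two-parameter model, d = −½ ln(1 − 2P − Q) − ¼ ln(1 − 2Q).
1 − 2P − Q = 0.97006, giving −½ ln(0.97006) = 0.015199.
1 − 2Q = 0.976048, giving −¼ ln(0.976048) = 0.006061.
d = 0.015199 + 0.006061 = 0.021260.

0.021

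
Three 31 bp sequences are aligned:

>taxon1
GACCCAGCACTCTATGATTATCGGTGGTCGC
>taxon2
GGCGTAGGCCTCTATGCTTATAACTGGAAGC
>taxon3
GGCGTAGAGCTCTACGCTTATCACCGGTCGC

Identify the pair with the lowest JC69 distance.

taxon2 and taxon3

taxon1–taxon2: 11/31 differ, p = 0.355, d = 0.481.
taxon1–taxon3: 10/31 differ, p = 0.323, d = 0.422.
taxon2–taxon3: 7/31 differ, p = 0.226, d = 0.269.
The smallest distance is between taxon2 and taxon3.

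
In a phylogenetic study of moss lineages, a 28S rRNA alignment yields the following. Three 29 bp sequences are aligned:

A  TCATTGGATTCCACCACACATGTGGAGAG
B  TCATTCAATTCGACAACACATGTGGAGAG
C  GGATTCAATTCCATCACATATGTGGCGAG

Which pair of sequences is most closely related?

A–B: 4/29 differ, p = 0.138, d = 0.152.
A–C: 7/29 differ, p = 0.241, d = 0.291.
B–C: 7/29 differ, p = 0.241, d = 0.291.
The smallest distance is between A and B.

A and B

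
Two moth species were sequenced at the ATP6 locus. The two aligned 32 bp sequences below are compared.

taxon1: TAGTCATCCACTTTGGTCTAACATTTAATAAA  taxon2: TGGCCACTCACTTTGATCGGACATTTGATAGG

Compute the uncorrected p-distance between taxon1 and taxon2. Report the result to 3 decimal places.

0.313

The sequences differ at 10 of 32 positions (sites 2, 4, 7, 8, 16, 19, 20, 27, 31, 32).
p = 10/32 = 0.3125 ≈ 0.313 (to 3 d.p.).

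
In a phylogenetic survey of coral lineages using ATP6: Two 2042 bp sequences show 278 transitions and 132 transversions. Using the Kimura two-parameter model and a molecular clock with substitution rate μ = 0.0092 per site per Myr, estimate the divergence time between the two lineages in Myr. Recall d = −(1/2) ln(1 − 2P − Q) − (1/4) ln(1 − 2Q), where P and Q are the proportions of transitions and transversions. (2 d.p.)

13.05

P = 278/2042 ≈ 0.136141 and Q = 132/2042 ≈ 0.064643.
Under the Kimura two-parameter model, d = −½ ln(1 − 2P − Q) − ¼ ln(1 − 2Q).
1 − 2P − Q = 0.663075, giving −½ ln(0.663075) = 0.205434.
1 − 2Q = 0.870714, giving −¼ ln(0.870714) = 0.034610.
d = 0.205434 + 0.034610 = 0.240044.
Under a molecular clock d = 2μt, so t = d/(2μ) = 0.240044 / (2 × 0.0092) = 13.05 Myr.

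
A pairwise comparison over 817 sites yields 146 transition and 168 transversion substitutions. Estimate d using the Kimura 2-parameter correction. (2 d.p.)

0.55

P = 146/817 ≈ 0.178703 and Q = 168/817 ≈ 0.20563.
Under the Kimura two-parameter model, d = −½ ln(1 − 2P − Q) − ¼ ln(1 − 2Q).
1 − 2P − Q = 0.436964, giving −½ ln(0.436964) = 0.413952.
1 − 2Q = 0.58874, giving −¼ ln(0.58874) = 0.132443.
d = 0.413952 + 0.132443 = 0.546395.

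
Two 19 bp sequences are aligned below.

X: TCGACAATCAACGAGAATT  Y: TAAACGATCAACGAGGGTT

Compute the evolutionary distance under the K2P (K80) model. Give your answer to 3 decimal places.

Of 19 sites, 4 differences are transitions and 1 are transversions, so P = 4/19 ≈ 0.210526 and Q = 1/19 ≈ 0.052632.
Under the Kimura two-parameter model, d = −½ ln(1 − 2P − Q) − ¼ ln(1 − 2Q).
1 − 2P − Q = 0.526316, giving −½ ln(0.526316) = 0.320927.
1 − 2Q = 0.894736, giving −¼ ln(0.894736) = 0.027807.
d = 0.320927 + 0.027807 = 0.348734.

0.349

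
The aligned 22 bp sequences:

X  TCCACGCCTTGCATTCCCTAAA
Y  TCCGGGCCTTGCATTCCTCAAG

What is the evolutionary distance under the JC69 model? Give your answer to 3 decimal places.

The sequences differ at 5 of 22 sites (4, 5, 18, 19, 22), so p = 5/22 ≈ 0.227273.
d = −(3/4) ln(1 − 4p/3) = −0.75 ln(1 − 0.303031) = −0.75 ln(0.696969)
  = −0.75 × (-0.361014) = 0.270761 substitutions/site.

0.271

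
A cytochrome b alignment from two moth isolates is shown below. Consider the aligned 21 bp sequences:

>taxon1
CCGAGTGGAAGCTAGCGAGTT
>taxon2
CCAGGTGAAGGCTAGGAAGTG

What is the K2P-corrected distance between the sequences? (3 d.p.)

0.476

Of 21 sites, 5 differences are transitions and 2 are transversions, so P = 5/21 ≈ 0.238095 and Q = 2/21 ≈ 0.095238.
Under the Kimura two-parameter model, d = −½ ln(1 − 2P − Q) − ¼ ln(1 − 2Q).
1 − 2P − Q = 0.428572, giving −½ ln(0.428572) = 0.423648.
1 − 2Q = 0.809524, giving −¼ ln(0.809524) = 0.052827.
d = 0.423648 + 0.052827 = 0.476475.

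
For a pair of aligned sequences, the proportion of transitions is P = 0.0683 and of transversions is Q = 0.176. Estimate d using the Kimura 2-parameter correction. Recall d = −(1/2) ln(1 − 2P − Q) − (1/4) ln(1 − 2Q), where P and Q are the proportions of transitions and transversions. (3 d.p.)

Under the Kimura two-parameter model, d = −½ ln(1 − 2P − Q) − ¼ ln(1 − 2Q).
1 − 2P − Q = 0.6874, giving −½ ln(0.6874) = 0.187419.
1 − 2Q = 0.648, giving −¼ ln(0.648) = 0.108466.
d = 0.187419 + 0.108466 = 0.295885.

0.296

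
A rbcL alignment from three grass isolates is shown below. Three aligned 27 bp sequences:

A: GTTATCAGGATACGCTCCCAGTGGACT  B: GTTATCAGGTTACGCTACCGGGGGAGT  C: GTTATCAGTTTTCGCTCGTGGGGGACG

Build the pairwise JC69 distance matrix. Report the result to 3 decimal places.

A–B: 5/27 sites differ → p ≈ 0.185185, d = −0.75 ln(1 − 0.246913) = 0.212681 ≈ 0.213.
A–C: 8/27 sites differ → p ≈ 0.296296, d = −0.75 ln(1 − 0.395061) = 0.376971 ≈ 0.377.
B–C: 7/27 sites differ → p ≈ 0.259259, d = −0.75 ln(1 − 0.345679) = 0.318118 ≈ 0.318.

d(A,B) = 0.213, d(A,C) = 0.377, d(B,C) = 0.318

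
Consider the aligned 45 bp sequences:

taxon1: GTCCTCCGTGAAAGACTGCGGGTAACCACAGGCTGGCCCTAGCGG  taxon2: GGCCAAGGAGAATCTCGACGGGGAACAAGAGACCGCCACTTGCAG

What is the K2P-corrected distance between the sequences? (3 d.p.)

0.632

Of 45 sites, 4 differences are transitions and 15 are transversions, so P = 4/45 ≈ 0.088889 and Q = 15/45 ≈ 0.333333.
Under the Kimura two-parameter model, d = −½ ln(1 − 2P − Q) − ¼ ln(1 − 2Q).
1 − 2P − Q = 0.488889, giving −½ ln(0.488889) = 0.357810.
1 − 2Q = 0.333334, giving −¼ ln(0.333334) = 0.274653.
d = 0.357810 + 0.274653 = 0.632463.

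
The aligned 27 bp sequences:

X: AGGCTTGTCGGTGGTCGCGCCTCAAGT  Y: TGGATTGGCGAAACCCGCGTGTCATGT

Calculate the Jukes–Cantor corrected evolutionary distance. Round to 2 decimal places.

The sequences differ at 11 of 27 sites, so p = 11/27 ≈ 0.407407.
d = −(3/4) ln(1 − 4p/3) = −0.75 ln(1 − 0.543209) = −0.75 ln(0.456791)
  = −0.75 × (-0.783529) = 0.587647 substitutions/site.

0.59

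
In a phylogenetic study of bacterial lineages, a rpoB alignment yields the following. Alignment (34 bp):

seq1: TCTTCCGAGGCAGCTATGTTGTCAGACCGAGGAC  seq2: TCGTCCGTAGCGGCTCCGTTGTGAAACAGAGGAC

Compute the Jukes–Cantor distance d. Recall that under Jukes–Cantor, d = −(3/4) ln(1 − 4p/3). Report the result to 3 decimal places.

The sequences differ at 9 of 34 sites (3, 8, 9, 12, 16, 17, 23, 25, 28), so p = 9/34 ≈ 0.264706.
d = −(3/4) ln(1 − 4p/3) = −0.75 ln(1 − 0.352941) = −0.75 ln(0.647059)
  = −0.75 × (-0.435318) = 0.326489 substitutions/site.

0.326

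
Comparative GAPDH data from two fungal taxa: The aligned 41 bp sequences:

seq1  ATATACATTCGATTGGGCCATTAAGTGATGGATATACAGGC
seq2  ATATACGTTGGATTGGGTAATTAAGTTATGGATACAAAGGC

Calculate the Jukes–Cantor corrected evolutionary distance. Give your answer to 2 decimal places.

The sequences differ at 7 of 41 sites (7, 10, 18, 19, 27, 35, 37), so p = 7/41 ≈ 0.170732.
d = −(3/4) ln(1 − 4p/3) = −0.75 ln(1 − 0.227643) = −0.75 ln(0.772357)
  = −0.75 × (-0.258308) = 0.193731 substitutions/site.

0.19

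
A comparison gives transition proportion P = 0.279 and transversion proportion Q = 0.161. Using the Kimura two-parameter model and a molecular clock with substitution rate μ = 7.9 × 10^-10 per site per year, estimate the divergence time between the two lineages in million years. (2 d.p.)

Under the Kimura two-parameter model, d = −½ ln(1 − 2P − Q) − ¼ ln(1 − 2Q).
1 − 2P − Q = 0.281, giving −½ ln(0.281) = 0.634700.
1 − 2Q = 0.678, giving −¼ ln(0.678) = 0.097152.
d = 0.634700 + 0.097152 = 0.731852.
Under a molecular clock d = 2μt, so t = d/(2μ) = 0.731852 / (2 × 7.9 × 10^-10) = 463.20 million years.

463.20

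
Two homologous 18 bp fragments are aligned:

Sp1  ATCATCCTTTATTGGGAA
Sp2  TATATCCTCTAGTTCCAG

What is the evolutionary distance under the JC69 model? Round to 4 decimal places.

The sequences differ at 9 of 18 sites (1, 2, 3, 9, 12, 14, 15, 16, 18), so p = 9/18 = 0.5.
d = −(3/4) ln(1 − 4p/3) = −0.75 ln(1 − 0.666667) = −0.75 ln(0.333333)
  = −0.75 × (-1.098613) = 0.823960 substitutions/site.

0.8240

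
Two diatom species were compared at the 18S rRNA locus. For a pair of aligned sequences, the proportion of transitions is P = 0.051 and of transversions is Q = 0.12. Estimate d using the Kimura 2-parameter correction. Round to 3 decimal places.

0.194

Under the Kimura two-parameter model, d = −½ ln(1 − 2P − Q) − ¼ ln(1 − 2Q).
1 − 2P − Q = 0.778, giving −½ ln(0.778) = 0.125514.
1 − 2Q = 0.76, giving −¼ ln(0.76) = 0.068609.
d = 0.125514 + 0.068609 = 0.194123.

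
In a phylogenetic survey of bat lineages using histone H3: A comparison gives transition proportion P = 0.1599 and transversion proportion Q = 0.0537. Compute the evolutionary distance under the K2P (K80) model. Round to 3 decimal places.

Under the Kimura two-parameter model, d = −½ ln(1 − 2P − Q) − ¼ ln(1 − 2Q).
1 − 2P − Q = 0.6265, giving −½ ln(0.6265) = 0.233803.
1 − 2Q = 0.8926, giving −¼ ln(0.8926) = 0.028404.
d = 0.233803 + 0.028404 = 0.262207.

0.262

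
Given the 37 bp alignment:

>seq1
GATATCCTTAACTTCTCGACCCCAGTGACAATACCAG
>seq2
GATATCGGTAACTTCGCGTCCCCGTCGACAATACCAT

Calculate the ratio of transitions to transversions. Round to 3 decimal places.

Transitions are A↔G and C↔T; transversions are all other mismatches.
Transitions: 2. Transversions: 6.
R = 2/6 = 0.333333… ≈ 0.333 (to 3 d.p.).

0.333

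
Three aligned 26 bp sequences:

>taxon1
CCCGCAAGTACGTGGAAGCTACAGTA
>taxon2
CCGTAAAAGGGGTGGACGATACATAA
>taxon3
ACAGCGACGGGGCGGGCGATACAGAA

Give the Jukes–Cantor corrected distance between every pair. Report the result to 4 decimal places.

taxon1–taxon2: 11/26 sites differ → p ≈ 0.423077, d = −0.75 ln(1 − 0.564103) = 0.622762 ≈ 0.6228.
taxon1–taxon3: 12/26 sites differ → p ≈ 0.461538, d = −0.75 ln(1 − 0.615384) = 0.716632 ≈ 0.7166.
taxon2–taxon3: 9/26 sites differ → p ≈ 0.346154, d = −0.75 ln(1 − 0.461539) = 0.464280 ≈ 0.4643.

d(taxon1,taxon2) = 0.6228, d(taxon1,taxon3) = 0.7166, d(taxon2,taxon3) = 0.4643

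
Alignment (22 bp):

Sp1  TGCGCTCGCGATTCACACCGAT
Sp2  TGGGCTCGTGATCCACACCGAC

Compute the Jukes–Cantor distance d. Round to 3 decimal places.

The sequences differ at 4 of 22 sites (3, 9, 13, 22), so p = 4/22 ≈ 0.181818.
d = −(3/4) ln(1 − 4p/3) = −0.75 ln(1 − 0.242424) = −0.75 ln(0.757576)
  = −0.75 × (-0.277631) = 0.208223 substitutions/site.

0.208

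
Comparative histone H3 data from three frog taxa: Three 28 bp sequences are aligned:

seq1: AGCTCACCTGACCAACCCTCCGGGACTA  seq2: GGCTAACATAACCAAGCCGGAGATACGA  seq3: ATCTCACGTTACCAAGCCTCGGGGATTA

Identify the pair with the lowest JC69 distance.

seq1 and seq3

seq1–seq2: 11/28 differ, p = 0.393, d = 0.556.
seq1–seq3: 6/28 differ, p = 0.214, d = 0.252.
seq2–seq3: 12/28 differ, p = 0.429, d = 0.635.
The smallest distance is between seq1 and seq3.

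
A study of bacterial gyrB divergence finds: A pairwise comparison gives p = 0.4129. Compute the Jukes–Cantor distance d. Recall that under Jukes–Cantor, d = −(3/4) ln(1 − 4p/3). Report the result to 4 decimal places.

0.5998

d = −(3/4) ln(1 − 4p/3) = −0.75 ln(1 − 0.550533) = −0.75 ln(0.449467)
  = −0.75 × (-0.799693) = 0.599770 substitutions/site.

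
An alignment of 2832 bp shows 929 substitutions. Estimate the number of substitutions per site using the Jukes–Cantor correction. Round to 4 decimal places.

p = 929/2832 ≈ 0.328037.
d = −(3/4) ln(1 − 4p/3) = −0.75 ln(1 − 0.437383) = −0.75 ln(0.562617)
  = −0.75 × (-0.575156) = 0.431367 substitutions/site.

0.4314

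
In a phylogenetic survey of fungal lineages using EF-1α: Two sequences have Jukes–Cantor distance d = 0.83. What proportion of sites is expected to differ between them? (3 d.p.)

p = (3/4)(1 − e^(−4d/3)) = 0.75 × (1 − e^(-1.106667)) = 0.75 × (1 − 0.330659) = 0.502006.

0.502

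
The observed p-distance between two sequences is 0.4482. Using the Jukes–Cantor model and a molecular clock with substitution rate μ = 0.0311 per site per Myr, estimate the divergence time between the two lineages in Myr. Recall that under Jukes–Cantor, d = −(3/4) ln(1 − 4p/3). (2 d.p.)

d = −(3/4) ln(1 − 4p/3) = −0.75 ln(1 − 0.5976) = −0.75 ln(0.4024)
  = −0.75 × (-0.910309) = 0.682732 substitutions/site.
Under a molecular clock d = 2μt, so t = d/(2μ) = 0.682732 / (2 × 0.0311) = 10.98 Myr.

10.98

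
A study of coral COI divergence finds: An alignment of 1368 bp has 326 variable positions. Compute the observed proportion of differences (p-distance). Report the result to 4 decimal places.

0.2383

p = 326/1368 = 0.238304… ≈ 0.2383 (to 4 d.p.).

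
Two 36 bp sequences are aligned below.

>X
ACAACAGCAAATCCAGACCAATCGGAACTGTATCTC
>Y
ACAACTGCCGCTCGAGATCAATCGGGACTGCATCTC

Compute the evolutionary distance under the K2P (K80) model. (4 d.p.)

Of 36 sites, 4 differences are transitions and 4 are transversions, so P = 4/36 ≈ 0.111111 and Q = 4/36 ≈ 0.111111.
Under the Kimura two-parameter model, d = −½ ln(1 − 2P − Q) − ¼ ln(1 − 2Q).
1 − 2P − Q = 0.666667, giving −½ ln(0.666667) = 0.202732.
1 − 2Q = 0.777778, giving −¼ ln(0.777778) = 0.062829.
d = 0.202732 + 0.062829 = 0.265561.

0.2656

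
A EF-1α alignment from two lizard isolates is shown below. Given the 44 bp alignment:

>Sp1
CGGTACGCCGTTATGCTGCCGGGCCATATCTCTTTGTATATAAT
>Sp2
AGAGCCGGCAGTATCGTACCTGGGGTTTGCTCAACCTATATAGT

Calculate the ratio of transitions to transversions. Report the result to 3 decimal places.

0.313

Transitions are A↔G and C↔T; transversions are all other mismatches.
Transitions: 5. Transversions: 16.
R = 5/16 = 0.3125 ≈ 0.313 (to 3 d.p.).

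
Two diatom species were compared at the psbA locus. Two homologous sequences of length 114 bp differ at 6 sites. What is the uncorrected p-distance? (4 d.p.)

0.0526

p = 6/114 = 0.052631… ≈ 0.0526 (to 4 d.p.).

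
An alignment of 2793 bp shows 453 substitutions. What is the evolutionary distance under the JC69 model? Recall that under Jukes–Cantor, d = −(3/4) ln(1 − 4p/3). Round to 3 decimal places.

p = 453/2793 ≈ 0.162191.
d = −(3/4) ln(1 − 4p/3) = −0.75 ln(1 − 0.216255) = −0.75 ln(0.783745)
  = −0.75 × (-0.243672) = 0.182754 substitutions/site.

0.183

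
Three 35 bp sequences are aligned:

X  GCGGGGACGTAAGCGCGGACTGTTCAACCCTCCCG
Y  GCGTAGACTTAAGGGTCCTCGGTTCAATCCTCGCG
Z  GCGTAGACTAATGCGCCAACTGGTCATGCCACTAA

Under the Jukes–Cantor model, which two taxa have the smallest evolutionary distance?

X and Y

X–Y: 11/35 differ, p = 0.314, d = 0.407.
X–Z: 14/35 differ, p = 0.400, d = 0.572.
Y–Z: 14/35 differ, p = 0.400, d = 0.572.
The smallest distance is between X and Y.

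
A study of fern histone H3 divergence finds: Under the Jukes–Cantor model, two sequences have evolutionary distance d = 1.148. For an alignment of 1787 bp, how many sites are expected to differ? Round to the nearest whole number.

1050

Invert JC69: p = (3/4)(1 − e^(−4d/3)) = 0.75 × (1 − e^(-1.530667)) = 0.75 × (1 − 0.216391) = 0.587707.
Expected differing sites = pL ≈ 0.587707 × 1787 = 1050.232409 ≈ 1050.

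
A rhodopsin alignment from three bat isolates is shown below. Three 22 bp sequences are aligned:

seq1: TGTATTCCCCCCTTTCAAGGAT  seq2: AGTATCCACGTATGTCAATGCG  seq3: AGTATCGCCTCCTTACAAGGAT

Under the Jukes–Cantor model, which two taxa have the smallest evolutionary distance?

seq1–seq2: 10/22 differ, p = 0.455, d = 0.699.
seq1–seq3: 5/22 differ, p = 0.227, d = 0.271.
seq2–seq3: 10/22 differ, p = 0.455, d = 0.699.
The smallest distance is between seq1 and seq3.

seq1 and seq3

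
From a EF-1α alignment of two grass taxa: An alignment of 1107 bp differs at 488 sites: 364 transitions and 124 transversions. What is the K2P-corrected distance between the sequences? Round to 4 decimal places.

P = 364/1107 ≈ 0.328817 and Q = 124/1107 ≈ 0.112014.
Under the Kimura two-parameter model, d = −½ ln(1 − 2P − Q) − ¼ ln(1 − 2Q).
1 − 2P − Q = 0.230352, giving −½ ln(0.230352) = 0.734073.
1 − 2Q = 0.775972, giving −¼ ln(0.775972) = 0.063410.
d = 0.734073 + 0.063410 = 0.797483.

0.7975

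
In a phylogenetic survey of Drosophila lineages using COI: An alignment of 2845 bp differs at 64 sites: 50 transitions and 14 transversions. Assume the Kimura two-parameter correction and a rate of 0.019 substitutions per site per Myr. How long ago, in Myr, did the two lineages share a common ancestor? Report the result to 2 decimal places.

0.60

P = 50/2845 ≈ 0.017575 and Q = 14/2845 ≈ 0.004921.
Under the Kimura two-parameter model, d = −½ ln(1 − 2P − Q) − ¼ ln(1 − 2Q).
1 − 2P − Q = 0.959929, giving −½ ln(0.959929) = 0.020448.
1 − 2Q = 0.990158, giving −¼ ln(0.990158) = 0.002473.
d = 0.020448 + 0.002473 = 0.022921.
Under a molecular clock d = 2μt, so t = d/(2μ) = 0.022921 / (2 × 0.019) = 0.60 Myr.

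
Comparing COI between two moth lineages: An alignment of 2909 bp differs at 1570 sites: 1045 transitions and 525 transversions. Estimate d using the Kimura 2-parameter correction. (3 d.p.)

1.258

P = 1045/2909 ≈ 0.35923 and Q = 525/2909 ≈ 0.180474.
Under the Kimura two-parameter model, d = −½ ln(1 − 2P − Q) − ¼ ln(1 − 2Q).
1 − 2P − Q = 0.101066, giving −½ ln(0.101066) = 1.145991.
1 − 2Q = 0.639052, giving −¼ ln(0.639052) = 0.111942.
d = 1.145991 + 0.111942 = 1.257933.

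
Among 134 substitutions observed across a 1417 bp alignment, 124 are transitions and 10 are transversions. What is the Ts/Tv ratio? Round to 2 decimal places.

12.40

R = 124/10 = 12.40.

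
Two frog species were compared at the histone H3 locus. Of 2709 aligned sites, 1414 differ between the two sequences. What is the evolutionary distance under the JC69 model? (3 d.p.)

0.893

p = 1414/2709 ≈ 0.521964.
d = −(3/4) ln(1 − 4p/3) = −0.75 ln(1 − 0.695952) = −0.75 ln(0.304048)
  = −0.75 × (-1.190570) = 0.892928 substitutions/site.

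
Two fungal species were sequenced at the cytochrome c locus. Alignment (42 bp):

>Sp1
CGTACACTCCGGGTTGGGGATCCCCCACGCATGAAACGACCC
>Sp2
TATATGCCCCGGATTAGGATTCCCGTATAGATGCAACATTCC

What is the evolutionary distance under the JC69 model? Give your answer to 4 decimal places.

0.6355

The sequences differ at 18 of 42 sites, so p = 18/42 ≈ 0.428571.
d = −(3/4) ln(1 − 4p/3) = −0.75 ln(1 − 0.571428) = −0.75 ln(0.428572)
  = −0.75 × (-0.847297) = 0.635473 substitutions/site.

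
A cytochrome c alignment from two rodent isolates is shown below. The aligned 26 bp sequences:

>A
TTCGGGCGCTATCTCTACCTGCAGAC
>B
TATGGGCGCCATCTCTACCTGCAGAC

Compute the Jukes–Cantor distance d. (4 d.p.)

0.1253

The sequences differ at 3 of 26 sites (2, 3, 10), so p = 3/26 ≈ 0.115385.
d = −(3/4) ln(1 − 4p/3) = −0.75 ln(1 − 0.153847) = −0.75 ln(0.846153)
  = −0.75 × (-0.167055) = 0.125291 substitutions/site.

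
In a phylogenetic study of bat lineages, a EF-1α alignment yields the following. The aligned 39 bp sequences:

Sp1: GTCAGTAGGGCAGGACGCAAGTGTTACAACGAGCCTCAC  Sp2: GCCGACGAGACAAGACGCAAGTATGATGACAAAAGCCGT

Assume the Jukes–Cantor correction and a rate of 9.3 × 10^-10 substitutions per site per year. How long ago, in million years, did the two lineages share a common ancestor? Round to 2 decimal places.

The sequences differ at 19 of 39 sites, so p = 19/39 ≈ 0.487179.
d = −(3/4) ln(1 − 4p/3) = −0.75 ln(1 − 0.649572) = −0.75 ln(0.350428)
  = −0.75 × (-1.048600) = 0.786450 substitutions/site.
Under a molecular clock d = 2μt, so t = d/(2μ) = 0.786450 / (2 × 9.3 × 10^-10) = 422.82 million years.

422.82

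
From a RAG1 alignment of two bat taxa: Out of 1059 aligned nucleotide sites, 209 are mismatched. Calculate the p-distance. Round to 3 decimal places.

p = 209/1059 = 0.197355… ≈ 0.197 (to 3 d.p.).

0.197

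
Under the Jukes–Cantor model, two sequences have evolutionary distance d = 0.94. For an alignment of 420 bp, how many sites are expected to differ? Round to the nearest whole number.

225

Invert JC69: p = (3/4)(1 − e^(−4d/3)) = 0.75 × (1 − e^(-1.253333)) = 0.75 × (1 − 0.285551) = 0.535837.
Expected differing sites = pL ≈ 0.535837 × 420 = 225.05154 ≈ 225.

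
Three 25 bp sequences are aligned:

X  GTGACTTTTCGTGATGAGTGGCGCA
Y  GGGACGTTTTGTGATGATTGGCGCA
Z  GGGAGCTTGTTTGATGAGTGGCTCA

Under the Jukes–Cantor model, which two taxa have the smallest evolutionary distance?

X–Y: 4/25 differ, p = 0.160, d = 0.180.
X–Z: 7/25 differ, p = 0.280, d = 0.351.
Y–Z: 6/25 differ, p = 0.240, d = 0.289.
The smallest distance is between X and Y.

X and Y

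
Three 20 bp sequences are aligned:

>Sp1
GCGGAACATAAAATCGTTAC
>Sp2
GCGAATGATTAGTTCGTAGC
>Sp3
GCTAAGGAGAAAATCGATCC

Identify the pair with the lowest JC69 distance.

Sp1–Sp2: 8/20 differ, p = 0.400, d = 0.572.
Sp1–Sp3: 7/20 differ, p = 0.350, d = 0.471.
Sp2–Sp3: 9/20 differ, p = 0.450, d = 0.687.
The smallest distance is between Sp1 and Sp3.

Sp1 and Sp3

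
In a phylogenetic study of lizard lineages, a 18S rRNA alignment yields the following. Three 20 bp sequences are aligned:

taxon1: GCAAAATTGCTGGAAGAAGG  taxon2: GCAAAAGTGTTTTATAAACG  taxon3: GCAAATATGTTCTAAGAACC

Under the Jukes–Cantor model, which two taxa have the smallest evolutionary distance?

taxon2 and taxon3

taxon1–taxon2: 7/20 differ, p = 0.350, d = 0.471.
taxon1–taxon3: 7/20 differ, p = 0.350, d = 0.471.
taxon2–taxon3: 6/20 differ, p = 0.300, d = 0.383.
The smallest distance is between taxon2 and taxon3.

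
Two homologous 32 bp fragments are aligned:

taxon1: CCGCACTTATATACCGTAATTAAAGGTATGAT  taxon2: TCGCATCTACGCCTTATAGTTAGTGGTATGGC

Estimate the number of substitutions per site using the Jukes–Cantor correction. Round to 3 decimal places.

The sequences differ at 15 of 32 sites, so p = 15/32 = 0.46875.
d = −(3/4) ln(1 − 4p/3) = −0.75 ln(1 − 0.625) = −0.75 ln(0.375)
  = −0.75 × (-0.980829) = 0.735622 substitutions/site.

0.736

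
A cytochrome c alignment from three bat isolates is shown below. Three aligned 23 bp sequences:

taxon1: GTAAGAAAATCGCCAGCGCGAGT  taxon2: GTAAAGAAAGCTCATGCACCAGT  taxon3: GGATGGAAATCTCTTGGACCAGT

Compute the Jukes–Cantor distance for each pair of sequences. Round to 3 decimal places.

d(taxon1,taxon2) = 0.467, d(taxon1,taxon3) = 0.553, d(taxon2,taxon3) = 0.321

taxon1–taxon2: 8/23 sites differ → p ≈ 0.347826, d = −0.75 ln(1 − 0.463768) = 0.467391 ≈ 0.467.
taxon1–taxon3: 9/23 sites differ → p ≈ 0.391304, d = −0.75 ln(1 − 0.521739) = 0.553199 ≈ 0.553.
taxon2–taxon3: 6/23 sites differ → p ≈ 0.26087, d = −0.75 ln(1 − 0.347827) = 0.320584 ≈ 0.321.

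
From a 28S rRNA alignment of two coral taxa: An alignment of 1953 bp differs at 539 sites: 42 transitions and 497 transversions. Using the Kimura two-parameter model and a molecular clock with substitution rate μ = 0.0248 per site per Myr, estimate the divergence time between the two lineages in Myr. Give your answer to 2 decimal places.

P = 42/1953 ≈ 0.021505 and Q = 497/1953 ≈ 0.25448.
Under the Kimura two-parameter model, d = −½ ln(1 − 2P − Q) − ¼ ln(1 − 2Q).
1 − 2P − Q = 0.70251, giving −½ ln(0.70251) = 0.176548.
1 − 2Q = 0.49104, giving −¼ ln(0.49104) = 0.177807.
d = 0.176548 + 0.177807 = 0.354355.
Under a molecular clock d = 2μt, so t = d/(2μ) = 0.354355 / (2 × 0.0248) = 7.14 Myr.

7.14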